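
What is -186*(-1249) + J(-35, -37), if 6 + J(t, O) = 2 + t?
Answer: 232275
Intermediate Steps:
J(t, O) = -4 + t (J(t, O) = -6 + (2 + t) = -4 + t)
-186*(-1249) + J(-35, -37) = -186*(-1249) + (-4 - 35) = 232314 - 39 = 232275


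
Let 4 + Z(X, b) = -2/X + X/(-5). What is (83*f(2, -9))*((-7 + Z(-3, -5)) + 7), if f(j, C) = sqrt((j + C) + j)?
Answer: -3403*I*sqrt(5)/15 ≈ -507.29*I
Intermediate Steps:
Z(X, b) = -4 - 2/X - X/5 (Z(X, b) = -4 + (-2/X + X/(-5)) = -4 + (-2/X + X*(-1/5)) = -4 + (-2/X - X/5) = -4 - 2/X - X/5)
f(j, C) = sqrt(C + 2*j) (f(j, C) = sqrt((C + j) + j) = sqrt(C + 2*j))
(83*f(2, -9))*((-7 + Z(-3, -5)) + 7) = (83*sqrt(-9 + 2*2))*((-7 + (-4 - 2/(-3) - 1/5*(-3))) + 7) = (83*sqrt(-9 + 4))*((-7 + (-4 - 2*(-1/3) + 3/5)) + 7) = (83*sqrt(-5))*((-7 + (-4 + 2/3 + 3/5)) + 7) = (83*(I*sqrt(5)))*((-7 - 41/15) + 7) = (83*I*sqrt(5))*(-146/15 + 7) = (83*I*sqrt(5))*(-41/15) = -3403*I*sqrt(5)/15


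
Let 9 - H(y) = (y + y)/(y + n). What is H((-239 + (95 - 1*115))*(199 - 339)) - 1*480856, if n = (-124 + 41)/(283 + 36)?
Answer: -5561911621759/11566857 ≈ -4.8085e+5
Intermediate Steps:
n = -83/319 ≈ -0.26019
H(y) = 9 - 2*y/(-83/319 + y) (H(y) = 9 - (y + y)/(y - 83/319) = 9 - 2*y/(-83/319 + y))
H((-239 + (95 - 1*115))*(199 - 339)) - 1*480856 = (-747 + 2233*((-239 + (95 - 1*115))*(199 - 339)))/(-83 + 319*((-239 + (95 - 1*115))*(199 - 339))) - 1*480856 = (-747 + 2233*((-239 + (95 - 115))*(-140)))/(-83 + 319*((-239 + (95 - 115))*(-140))) - 480856 = (-747 + 2233*((-239 - 20)*(-140)))/(-83 + 319*((-239 - 20)*(-140))) - 480856 = (-747 + 2233*(-259*(-140)))/(-83 + 319*(-259*(-140))) - 480856 = (-747 + 2233*36260)/(-83 + 319*36260) - 480856 = (-747 + 80968580)/(-83 + 11566940) - 480856 = 80967833/11566857 - 480856 = -5561911621759/11566857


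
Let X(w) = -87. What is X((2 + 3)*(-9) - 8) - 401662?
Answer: -401749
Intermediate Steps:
X((2 + 3)*(-9) - 8) - 401662 = -87 - 401662 = -401749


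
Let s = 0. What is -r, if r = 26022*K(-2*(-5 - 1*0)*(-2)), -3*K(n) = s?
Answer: 0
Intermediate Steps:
K(n) = 0 (K(n) = -⅓*0 = 0)
r = 0 (r = 26022*0 = 0)
-r = -1*0 = 0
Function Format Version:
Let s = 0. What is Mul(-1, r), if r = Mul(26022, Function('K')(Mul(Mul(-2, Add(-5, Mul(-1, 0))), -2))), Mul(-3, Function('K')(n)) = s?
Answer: 0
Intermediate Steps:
Function('K')(n) = 0 (Function('K')(n) = Mul(Rational(-1, 3), 0) = 0)
r = 0 (r = Mul(26022, 0) = 0)
Mul(-1, r) = Mul(-1, 0) = 0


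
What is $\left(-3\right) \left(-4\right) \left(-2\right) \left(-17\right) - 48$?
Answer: $360$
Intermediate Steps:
$\left(-3\right) \left(-4\right) \left(-2\right) \left(-17\right) - 48 = 12 \left(-2\right) \left(-17\right) - 48 = \left(-24\right) \left(-17\right) - 48 = 408 - 48 = 360$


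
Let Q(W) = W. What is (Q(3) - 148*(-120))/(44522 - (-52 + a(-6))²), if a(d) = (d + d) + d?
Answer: 17763/39622 ≈ 0.44831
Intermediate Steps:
a(d) = 3*d (a(d) = 2*d + d = 3*d)
(Q(3) - 148*(-120))/(44522 - (-52 + a(-6))²) = (3 - 148*(-120))/(44522 - (-52 + 3*(-6))²) = (3 + 17760)/(44522 - (-52 - 18)²) = 17763/(44522 - 1*(-70)²) = 17763/(44522 - 1*4900) = 17763/(44522 - 4900) = 17763/39622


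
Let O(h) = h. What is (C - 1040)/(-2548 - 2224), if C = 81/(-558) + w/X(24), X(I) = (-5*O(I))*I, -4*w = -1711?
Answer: 371509681/1704176640 ≈ 0.21800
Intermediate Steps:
w = 1711/4 (w = -¼*(-1711) = 1711/4 ≈ 427.75)
X(I) = -5*I² (X(I) = (-5*I)*I = -5*I²)
C = -104881/357120 (C = 81/(-558) + 1711/(4*((-5*24²))) = 81*(-1/558) + 1711/(4*((-5*576))) = -9/62 + (1711/4)/(-2880) = -9/62 + (1711/4)*(-1/2880) = -9/62 - 1711/11520 = -104881/357120 ≈ -0.29369)
(C - 1040)/(-2548 - 2224) = (-104881/357120 - 1040)/(-2548 - 2224) = -371509681/357120/(-4772) = -371509681/357120*(-1/4772) = 371509681/1704176640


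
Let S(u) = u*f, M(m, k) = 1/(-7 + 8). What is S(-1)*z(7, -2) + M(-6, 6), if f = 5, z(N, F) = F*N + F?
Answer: 81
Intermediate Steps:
M(m, k) = 1 (M(m, k) = 1/1 = 1)
z(N, F) = F + F*N
S(u) = 5*u (S(u) = u*5 = 5*u)
S(-1)*z(7, -2) + M(-6, 6) = (5*(-1))*(-2*(1 + 7)) + 1 = -(-10)*8 + 1 = -5*(-16) + 1 = 80 + 1 = 81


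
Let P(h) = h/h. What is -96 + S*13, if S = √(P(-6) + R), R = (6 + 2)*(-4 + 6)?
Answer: -96 + 13*√17 ≈ -42.400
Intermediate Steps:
R = 16 (R = 8*2 = 16)
P(h) = 1
S = √17 (S = √(1 + 16) = √17 ≈ 4.1231)
-96 + S*13 = -96 + √17*13 = -96 + 13*√17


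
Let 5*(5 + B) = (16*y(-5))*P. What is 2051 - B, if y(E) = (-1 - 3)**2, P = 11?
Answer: 7464/5 ≈ 1492.8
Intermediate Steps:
y(E) = 16 (y(E) = (-4)**2 = 16)
B = 2791/5 (B = -5 + ((16*16)*11)/5 = -5 + (256*11)/5 = -5 + (1/5)*2816 = -5 + 2816/5 = 2791/5 ≈ 558.20)
2051 - B = 2051 - 1*2791/5 = 2051 - 2791/5 = 7464/5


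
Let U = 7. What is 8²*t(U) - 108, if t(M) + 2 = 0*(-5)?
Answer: -236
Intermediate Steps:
t(M) = -2 (t(M) = -2 + 0*(-5) = -2 + 0 = -2)
8²*t(U) - 108 = 8²*(-2) - 108 = 64*(-2) - 108 = -128 - 108 = -236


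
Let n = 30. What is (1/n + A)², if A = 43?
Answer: 1666681/900 ≈ 1851.9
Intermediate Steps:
(1/n + A)² = (1/30 + 43)² = (1291/30)² = 1666681/900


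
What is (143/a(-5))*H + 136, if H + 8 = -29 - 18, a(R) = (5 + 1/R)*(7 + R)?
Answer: -32797/48 ≈ -683.27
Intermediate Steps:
H = -55 (H = -8 + (-29 - 18) = -8 - 47 = -55)
(143/a(-5))*H + 136 = (143/(36 + 5*(-5) + 7/(-5)))*(-55) + 136 = (143/(36 - 25 + 7*(-1/5)))*(-55) + 136 = (143/(36 - 25 - 7/5))*(-55) + 136 = (143/(48/5))*(-55) + 136 = (143*(5/48))*(-55) + 136 = (715/48)*(-55) + 136 = -39325/48 + 136 = -32797/48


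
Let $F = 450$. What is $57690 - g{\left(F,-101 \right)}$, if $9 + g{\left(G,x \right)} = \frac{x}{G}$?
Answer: $\frac{25964651}{450} \approx 57699.0$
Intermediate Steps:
$g{\left(G,x \right)} = -9 + \frac{x}{G}$
$57690 - g{\left(F,-101 \right)} = 57690 - \left(-9 - \frac{101}{450}\right) = 57690 - - \frac{4151}{450} = 57690 + \frac{4151}{450} = \frac{25964651}{450}$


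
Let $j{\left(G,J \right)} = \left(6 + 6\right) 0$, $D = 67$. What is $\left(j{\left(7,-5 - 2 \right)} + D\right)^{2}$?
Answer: $4489$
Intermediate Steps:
$j{\left(G,J \right)} = 0$ ($j{\left(G,J \right)} = 12 \cdot 0 = 0$)
$\left(j{\left(7,-5 - 2 \right)} + D\right)^{2} = \left(0 + 67\right)^{2} = 67^{2} = 4489$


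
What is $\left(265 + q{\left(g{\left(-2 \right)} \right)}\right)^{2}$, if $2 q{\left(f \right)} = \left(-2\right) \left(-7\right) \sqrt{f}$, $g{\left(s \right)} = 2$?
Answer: $70323 + 3710 \sqrt{2} \approx 75570.0$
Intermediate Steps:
$q{\left(f \right)} = 7 \sqrt{f}$ ($q{\left(f \right)} = \frac{\left(-2\right) \left(-7\right) \sqrt{f}}{2} = \frac{14 \sqrt{f}}{2} = 7 \sqrt{f}$)
$\left(265 + q{\left(g{\left(-2 \right)} \right)}\right)^{2} = \left(265 + 7 \sqrt{2}\right)^{2}$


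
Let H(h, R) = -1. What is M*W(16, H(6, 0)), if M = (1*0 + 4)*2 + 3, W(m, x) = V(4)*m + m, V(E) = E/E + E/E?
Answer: 528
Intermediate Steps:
V(E) = 2 (V(E) = 1 + 1 = 2)
W(m, x) = 3*m (W(m, x) = 2*m + m = 3*m)
M = 11 (M = (0 + 4)*2 + 3 = 4*2 + 3 = 8 + 3 = 11)
M*W(16, H(6, 0)) = 11*(3*16) = 11*48 = 528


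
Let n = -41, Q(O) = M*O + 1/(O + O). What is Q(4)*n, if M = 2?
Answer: -2665/8 ≈ -333.13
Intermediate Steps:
Q(O) = 1/(2*O) + 2*O (Q(O) = 2*O + 1/(O + O) = 2*O + 1/(2*O) = 1/(2*O) + 2*O)
Q(4)*n = ((½)/4 + 2*4)*(-41) = ((½)*(¼) + 8)*(-41) = (⅛ + 8)*(-41) = (65/8)*(-41) = -2665/8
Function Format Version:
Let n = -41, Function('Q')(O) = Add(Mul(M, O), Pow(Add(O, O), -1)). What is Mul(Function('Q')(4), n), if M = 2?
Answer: Rational(-2665, 8) ≈ -333.13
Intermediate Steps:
Function('Q')(O) = Add(Mul(Rational(1, 2), Pow(O, -1)), Mul(2, O)) (Function('Q')(O) = Add(Mul(2, O), Pow(Add(O, O), -1)) = Add(Mul(2, O), Pow(Mul(2, O), -1)) = Add(Mul(2, O), Mul(Rational(1, 2), Pow(O, -1))) = Add(Mul(Rational(1, 2), Pow(O, -1)), Mul(2, O)))
Mul(Function('Q')(4), n) = Mul(Add(Mul(Rational(1, 2), Pow(4, -1)), Mul(2, 4)), -41) = Mul(Add(Mul(Rational(1, 2), Rational(1, 4)), 8), -41) = Mul(Add(Rational(1, 8), 8), -41) = Mul(Rational(65, 8), -41) = Rational(-2665, 8)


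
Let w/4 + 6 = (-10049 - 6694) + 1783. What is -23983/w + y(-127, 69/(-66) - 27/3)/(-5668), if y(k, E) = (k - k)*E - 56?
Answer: 34822007/84827288 ≈ 0.41050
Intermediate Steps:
w = -59864 (w = -24 + 4*((-10049 - 6694) + 1783) = -24 + 4*(-16743 + 1783) = -24 + 4*(-14960) = -24 - 59840 = -59864)
y(k, E) = -56 (y(k, E) = 0*E - 56 = 0 - 56 = -56)
-23983/w + y(-127, 69/(-66) - 27/3)/(-5668) = -23983/(-59864) - 56/(-5668) = -23983*(-1/59864) - 56*(-1/5668) = 23983/59864 + 14/1417 = 34822007/84827288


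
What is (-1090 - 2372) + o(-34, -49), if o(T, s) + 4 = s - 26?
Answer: -3541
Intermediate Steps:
o(T, s) = -30 + s (o(T, s) = -4 + (s - 26) = -4 + (-26 + s) = -30 + s)
(-1090 - 2372) + o(-34, -49) = (-1090 - 2372) + (-30 - 49) = -3462 - 79 = -3541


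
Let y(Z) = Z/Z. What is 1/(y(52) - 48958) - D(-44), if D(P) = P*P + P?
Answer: -92626645/48957 ≈ -1892.0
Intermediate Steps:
y(Z) = 1
D(P) = P + P² (D(P) = P² + P = P + P²)
1/(y(52) - 48958) - D(-44) = 1/(1 - 48958) - (-44)*(1 - 44) = 1/(-48957) - (-44)*(-43) = -1/48957 - 1*1892 = -1/48957 - 1892 = -92626645/48957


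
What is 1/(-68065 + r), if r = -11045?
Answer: -1/79110 ≈ -1.2641e-5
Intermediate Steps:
1/(-68065 + r) = 1/(-68065 - 11045) = 1/(-79110) = -1/79110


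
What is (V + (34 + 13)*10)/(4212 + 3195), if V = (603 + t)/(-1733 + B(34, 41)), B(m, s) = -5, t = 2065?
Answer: 407096/6436683 ≈ 0.063246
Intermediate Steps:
V = -1334/869 (V = (603 + 2065)/(-1733 - 5) = 2668/(-1738) = 2668*(-1/1738) = -1334/869 ≈ -1.5351)
(V + (34 + 13)*10)/(4212 + 3195) = (-1334/869 + (34 + 13)*10)/(4212 + 3195) = (-1334/869 + 47*10)/7407 = (-1334/869 + 470)*(1/7407) = (407096/869)*(1/7407) = 407096/6436683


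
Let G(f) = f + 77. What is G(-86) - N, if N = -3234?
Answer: 3225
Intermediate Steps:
G(f) = 77 + f
G(-86) - N = (77 - 86) - 1*(-3234) = -9 + 3234 = 3225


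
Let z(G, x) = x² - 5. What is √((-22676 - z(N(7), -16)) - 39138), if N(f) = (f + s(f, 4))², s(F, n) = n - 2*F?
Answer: I*√62065 ≈ 249.13*I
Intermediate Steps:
N(f) = (4 - f)² (N(f) = (f + (4 - 2*f))² = (4 - f)²)
z(G, x) = -5 + x²
√((-22676 - z(N(7), -16)) - 39138) = √((-22676 - (-5 + (-16)²)) - 39138) = √((-22676 - (-5 + 256)) - 39138) = √((-22676 - 1*251) - 39138) = √((-22676 - 251) - 39138) = √(-22927 - 39138) = √(-62065) = I*√62065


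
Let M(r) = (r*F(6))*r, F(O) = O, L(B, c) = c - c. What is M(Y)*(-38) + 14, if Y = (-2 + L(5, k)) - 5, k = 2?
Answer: -11158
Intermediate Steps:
L(B, c) = 0
Y = -7 (Y = (-2 + 0) - 5 = -2 - 5 = -7)
M(r) = 6*r**2 (M(r) = (r*6)*r = (6*r)*r = 6*r**2)
M(Y)*(-38) + 14 = (6*(-7)**2)*(-38) + 14 = (6*49)*(-38) + 14 = 294*(-38) + 14 = -11172 + 14 = -11158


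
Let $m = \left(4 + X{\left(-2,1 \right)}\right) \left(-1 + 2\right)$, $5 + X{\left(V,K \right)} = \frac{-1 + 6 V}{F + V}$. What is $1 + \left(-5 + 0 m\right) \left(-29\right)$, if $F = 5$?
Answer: $146$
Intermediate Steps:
$X{\left(V,K \right)} = -5 + \frac{-1 + 6 V}{5 + V}$
$m = - \frac{16}{3}$ ($m = \left(4 + \frac{-26 - 2}{5 - 2}\right) \left(-1 + 2\right) = \left(4 + \frac{1}{3} \left(-28\right)\right) 1 = \left(4 - \frac{28}{3}\right) 1 = \left(- \frac{16}{3}\right) 1 = - \frac{16}{3} \approx -5.3333$)
$1 + \left(-5 + 0 m\right) \left(-29\right) = 1 + \left(-5 + 0 \left(- \frac{16}{3}\right)\right) \left(-29\right) = 1 + \left(-5 + 0\right) \left(-29\right) = 1 - -145 = 1 + 145 = 146$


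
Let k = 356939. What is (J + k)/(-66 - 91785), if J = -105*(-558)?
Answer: -415529/91851 ≈ -4.5239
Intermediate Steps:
J = 58590
(J + k)/(-66 - 91785) = (58590 + 356939)/(-66 - 91785) = 415529/(-91851) = 415529*(-1/91851) = -415529/91851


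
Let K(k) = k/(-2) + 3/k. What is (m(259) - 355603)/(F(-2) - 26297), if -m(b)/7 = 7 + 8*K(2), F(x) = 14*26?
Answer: 355680/25933 ≈ 13.715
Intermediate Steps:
F(x) = 364
K(k) = 3/k - k/2 (K(k) = k*(-½) + 3/k = -k/2 + 3/k = 3/k - k/2)
m(b) = -77 (m(b) = -7*(7 + 8*(3/2 - ½*2)) = -7*(7 + 8*(3*(½) - 1)) = -7*(7 + 8*(3/2 - 1)) = -7*(7 + 8*(½)) = -7*(7 + 4) = -7*11 = -77)
(m(259) - 355603)/(F(-2) - 26297) = (-77 - 355603)/(364 - 26297) = -355680/(-25933) = -355680*(-1/25933) = 355680/25933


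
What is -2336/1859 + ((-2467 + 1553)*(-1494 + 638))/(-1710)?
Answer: -729223208/1589445 ≈ -458.79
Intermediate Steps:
-2336/1859 + ((-2467 + 1553)*(-1494 + 638))/(-1710) = -2336*1/1859 - 914*(-856)*(-1/1710) = -2336/1859 + 782384*(-1/1710) = -2336/1859 - 391192/855 = -729223208/1589445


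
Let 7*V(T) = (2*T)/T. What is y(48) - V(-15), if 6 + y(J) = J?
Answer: 292/7 ≈ 41.714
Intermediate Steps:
y(J) = -6 + J
V(T) = 2/7 (V(T) = ((2*T)/T)/7 = (1/7)*2 = 2/7)
y(48) - V(-15) = (-6 + 48) - 1*2/7 = 42 - 2/7 = 292/7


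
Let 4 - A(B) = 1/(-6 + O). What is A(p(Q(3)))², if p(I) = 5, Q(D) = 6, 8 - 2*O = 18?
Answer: 2025/121 ≈ 16.736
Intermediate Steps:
O = -5 (O = 4 - ½*18 = 4 - 9 = -5)
A(B) = 45/11 (A(B) = 4 - 1/(-6 - 5) = 4 - 1/(-11) = 4 - 1*(-1/11) = 4 + 1/11 = 45/11)
A(p(Q(3)))² = (45/11)² = 2025/121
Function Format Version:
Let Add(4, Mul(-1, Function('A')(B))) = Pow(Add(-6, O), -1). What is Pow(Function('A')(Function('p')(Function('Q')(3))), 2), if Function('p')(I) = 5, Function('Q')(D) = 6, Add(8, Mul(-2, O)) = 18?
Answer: Rational(2025, 121) ≈ 16.736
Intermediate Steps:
O = -5 (O = Add(4, Mul(Rational(-1, 2), 18)) = Add(4, -9) = -5)
Function('A')(B) = Rational(45, 11) (Function('A')(B) = Add(4, Mul(-1, Pow(Add(-6, -5), -1))) = Add(4, Mul(-1, Pow(-11, -1))) = Add(4, Mul(-1, Rational(-1, 11))) = Add(4, Rational(1, 11)) = Rational(45, 11))
Pow(Function('A')(Function('p')(Function('Q')(3))), 2) = Pow(Rational(45, 11), 2) = Rational(2025, 121)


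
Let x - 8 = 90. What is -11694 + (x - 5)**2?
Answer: -3045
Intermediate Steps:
x = 98 (x = 8 + 90 = 98)
-11694 + (x - 5)**2 = -11694 + (98 - 5)**2 = -11694 + 93**2 = -11694 + 8649 = -3045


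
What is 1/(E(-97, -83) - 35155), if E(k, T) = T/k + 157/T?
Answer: -8051/283041245 ≈ -2.8445e-5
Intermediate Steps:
E(k, T) = 157/T + T/k
1/(E(-97, -83) - 35155) = 1/((157/(-83) - 83/(-97)) - 35155) = 1/((157*(-1/83) - 83*(-1/97)) - 35155) = 1/((-157/83 + 83/97) - 35155) = 1/(-8340/8051 - 35155) = 1/(-283041245/8051) = -8051/283041245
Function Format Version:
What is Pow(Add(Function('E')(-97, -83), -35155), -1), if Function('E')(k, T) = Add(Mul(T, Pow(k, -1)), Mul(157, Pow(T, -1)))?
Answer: Rational(-8051, 283041245) ≈ -2.8445e-5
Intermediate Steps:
Function('E')(k, T) = Add(Mul(157, Pow(T, -1)), Mul(T, Pow(k, -1)))
Pow(Add(Function('E')(-97, -83), -35155), -1) = Pow(Add(Add(Mul(157, Pow(-83, -1)), Mul(-83, Pow(-97, -1))), -35155), -1) = Pow(Add(Add(Mul(157, Rational(-1, 83)), Mul(-83, Rational(-1, 97))), -35155), -1) = Pow(Add(Add(Rational(-157, 83), Rational(83, 97)), -35155), -1) = Pow(Add(Rational(-8340, 8051), -35155), -1) = Pow(Rational(-283041245, 8051), -1) = Rational(-8051, 283041245)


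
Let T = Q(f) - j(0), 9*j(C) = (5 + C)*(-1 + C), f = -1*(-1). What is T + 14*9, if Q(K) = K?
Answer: 1148/9 ≈ 127.56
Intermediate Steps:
f = 1
j(C) = (-1 + C)*(5 + C)/9 (j(C) = ((5 + C)*(-1 + C))/9 = ((-1 + C)*(5 + C))/9 = (-1 + C)*(5 + C)/9)
T = 14/9 (T = 1 - (-5/9 + (⅑)*0² + (4/9)*0) = 1 - (-5/9 + (⅑)*0 + 0) = 1 - (-5/9 + 0 + 0) = 1 - 1*(-5/9) = 1 + 5/9 = 14/9 ≈ 1.5556)
T + 14*9 = 14/9 + 14*9 = 14/9 + 126 = 1148/9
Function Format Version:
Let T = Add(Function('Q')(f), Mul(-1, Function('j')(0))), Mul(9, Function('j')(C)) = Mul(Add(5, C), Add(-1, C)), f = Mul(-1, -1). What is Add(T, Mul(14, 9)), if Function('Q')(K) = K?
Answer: Rational(1148, 9) ≈ 127.56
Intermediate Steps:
f = 1
Function('j')(C) = Mul(Rational(1, 9), Add(-1, C), Add(5, C)) (Function('j')(C) = Mul(Rational(1, 9), Mul(Add(5, C), Add(-1, C))) = Mul(Rational(1, 9), Mul(Add(-1, C), Add(5, C))) = Mul(Rational(1, 9), Add(-1, C), Add(5, C)))
T = Rational(14, 9) (T = Add(1, Mul(-1, Add(Rational(-5, 9), Mul(Rational(1, 9), Pow(0, 2)), Mul(Rational(4, 9), 0)))) = Add(1, Mul(-1, Add(Rational(-5, 9), Mul(Rational(1, 9), 0), 0))) = Add(1, Mul(-1, Add(Rational(-5, 9), 0, 0))) = Add(1, Mul(-1, Rational(-5, 9))) = Add(1, Rational(5, 9)) = Rational(14, 9) ≈ 1.5556)
Add(T, Mul(14, 9)) = Add(Rational(14, 9), Mul(14, 9)) = Add(Rational(14, 9), 126) = Rational(1148, 9)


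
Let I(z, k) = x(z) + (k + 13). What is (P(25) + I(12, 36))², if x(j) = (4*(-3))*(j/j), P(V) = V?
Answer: 3844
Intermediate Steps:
x(j) = -12 (x(j) = -12*1 = -12)
I(z, k) = 1 + k (I(z, k) = -12 + (k + 13) = -12 + (13 + k) = 1 + k)
(P(25) + I(12, 36))² = (25 + (1 + 36))² = (25 + 37)² = 62² = 3844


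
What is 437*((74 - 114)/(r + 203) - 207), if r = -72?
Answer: -11867609/131 ≈ -90592.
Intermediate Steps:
437*((74 - 114)/(r + 203) - 207) = 437*((74 - 114)/(-72 + 203) - 207) = 437*(-40/131 - 207) = 437*(-27157/131) = -11867609/131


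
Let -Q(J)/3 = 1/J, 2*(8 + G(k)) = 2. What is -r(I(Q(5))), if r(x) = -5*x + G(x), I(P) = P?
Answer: 4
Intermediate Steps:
G(k) = -7 (G(k) = -8 + (1/2)*2 = -8 + 1 = -7)
Q(J) = -3/J
r(x) = -7 - 5*x (r(x) = -5*x - 7 = -7 - 5*x)
-r(I(Q(5))) = -(-7 - (-15)/5) = -(-7 - 5*(-3/5)) = -(-7 + 3) = -1*(-4) = 4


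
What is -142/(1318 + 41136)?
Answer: -71/21227 ≈ -0.0033448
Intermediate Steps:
-142/(1318 + 41136) = -142/42454 = -142*1/42454 = -71/21227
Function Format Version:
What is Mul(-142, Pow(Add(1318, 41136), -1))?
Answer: Rational(-71, 21227) ≈ -0.0033448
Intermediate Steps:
Mul(-142, Pow(Add(1318, 41136), -1)) = Mul(-142, Pow(42454, -1)) = Mul(-142, Rational(1, 42454)) = Rational(-71, 21227)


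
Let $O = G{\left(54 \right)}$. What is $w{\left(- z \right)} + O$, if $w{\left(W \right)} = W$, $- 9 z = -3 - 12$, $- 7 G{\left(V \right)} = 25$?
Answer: $- \frac{110}{21} \approx -5.2381$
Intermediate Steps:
$G{\left(V \right)} = - \frac{25}{7}$ ($G{\left(V \right)} = \left(- \frac{1}{7}\right) 25 = - \frac{25}{7}$)
$z = \frac{5}{3}$ ($z = - \frac{-3 - 12}{9} = \left(- \frac{1}{9}\right) \left(-15\right) = \frac{5}{3} \approx 1.6667$)
$O = - \frac{25}{7} \approx -3.5714$
$w{\left(- z \right)} + O = \left(-1\right) \frac{5}{3} - \frac{25}{7} = - \frac{5}{3} - \frac{25}{7} = - \frac{110}{21}$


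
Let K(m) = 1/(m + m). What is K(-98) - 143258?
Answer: -28078569/196 ≈ -1.4326e+5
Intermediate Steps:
K(m) = 1/(2*m)
K(-98) - 143258 = (½)/(-98) - 143258 = (½)*(-1/98) - 143258 = -1/196 - 143258 = -28078569/196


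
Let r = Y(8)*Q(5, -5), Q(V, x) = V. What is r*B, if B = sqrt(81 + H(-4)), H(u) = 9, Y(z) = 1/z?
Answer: 15*sqrt(10)/8 ≈ 5.9293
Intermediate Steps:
Y(z) = 1/z
r = 5/8 ≈ 0.62500
B = 3*sqrt(10) (B = sqrt(81 + 9) = sqrt(90) = 3*sqrt(10) ≈ 9.4868)
r*B = 5*(3*sqrt(10))/8 = 15*sqrt(10)/8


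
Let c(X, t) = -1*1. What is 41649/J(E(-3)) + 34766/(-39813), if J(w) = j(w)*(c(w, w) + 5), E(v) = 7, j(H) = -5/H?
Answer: -11607896779/796260 ≈ -14578.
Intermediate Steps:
c(X, t) = -1
J(w) = -20/w (J(w) = (-5/w)*(-1 + 5) = -5/w*4 = -20/w)
41649/J(E(-3)) + 34766/(-39813) = 41649/((-20/7)) + 34766/(-39813) = 41649/((-20*1/7)) + 34766*(-1/39813) = 41649/(-20/7) - 34766/39813 = 41649*(-7/20) - 34766/39813 = -291543/20 - 34766/39813 = -11607896779/796260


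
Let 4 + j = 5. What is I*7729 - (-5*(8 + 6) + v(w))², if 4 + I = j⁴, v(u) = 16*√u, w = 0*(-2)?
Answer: -28087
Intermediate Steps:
j = 1 (j = -4 + 5 = 1)
w = 0
I = -3 (I = -4 + 1⁴ = -4 + 1 = -3)
I*7729 - (-5*(8 + 6) + v(w))² = -3*7729 - (-5*(8 + 6) + 16*√0)² = -23187 - (-5*14 + 16*0)² = -23187 - (-70 + 0)² = -23187 - 1*(-70)² = -23187 - 1*4900 = -23187 - 4900 = -28087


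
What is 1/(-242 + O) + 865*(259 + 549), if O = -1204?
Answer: 1010638319/1446 ≈ 6.9892e+5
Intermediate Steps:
1/(-242 + O) + 865*(259 + 549) = 1/(-242 - 1204) + 865*(259 + 549) = 1/(-1446) + 865*808 = -1/1446 + 698920 = 1010638319/1446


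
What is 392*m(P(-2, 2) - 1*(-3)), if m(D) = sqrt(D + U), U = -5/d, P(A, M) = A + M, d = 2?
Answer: 196*sqrt(2) ≈ 277.19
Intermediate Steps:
U = -5/2 ≈ -2.5000
m(D) = sqrt(-5/2 + D) (m(D) = sqrt(D - 5/2) = sqrt(-5/2 + D))
392*m(P(-2, 2) - 1*(-3)) = 392*(sqrt(-10 + 4*((-2 + 2) - 1*(-3)))/2) = 392*(sqrt(-10 + 4*(0 + 3))/2) = 392*(sqrt(-10 + 4*3)/2) = 392*(sqrt(-10 + 12)/2) = 392*(sqrt(2)/2) = 196*sqrt(2)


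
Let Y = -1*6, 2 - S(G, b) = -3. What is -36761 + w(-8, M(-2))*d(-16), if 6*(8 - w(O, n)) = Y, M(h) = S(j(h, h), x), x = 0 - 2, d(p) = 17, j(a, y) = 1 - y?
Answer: -36608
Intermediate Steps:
x = -2
S(G, b) = 5 (S(G, b) = 2 - 1*(-3) = 2 + 3 = 5)
M(h) = 5
Y = -6
w(O, n) = 9 (w(O, n) = 8 - 1/6*(-6) = 8 + 1 = 9)
-36761 + w(-8, M(-2))*d(-16) = -36761 + 9*17 = -36761 + 153 = -36608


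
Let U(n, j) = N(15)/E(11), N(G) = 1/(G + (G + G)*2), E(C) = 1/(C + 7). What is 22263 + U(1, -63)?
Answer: 556581/25 ≈ 22263.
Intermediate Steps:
E(C) = 1/(7 + C)
N(G) = 1/(5*G) (N(G) = 1/(G + (2*G)*2) = 1/(G + 4*G) = 1/(5*G))
U(n, j) = 6/25 (U(n, j) = ((⅕)/15)/(1/(7 + 11)) = ((⅕)*(1/15))/(1/18) = 1/(75*(1/18)) = (1/75)*18 = 6/25)
22263 + U(1, -63) = 22263 + 6/25 = 556581/25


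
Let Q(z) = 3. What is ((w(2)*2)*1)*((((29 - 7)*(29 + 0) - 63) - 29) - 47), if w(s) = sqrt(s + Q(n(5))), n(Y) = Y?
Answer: 998*sqrt(5) ≈ 2231.6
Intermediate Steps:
w(s) = sqrt(3 + s) (w(s) = sqrt(s + 3) = sqrt(3 + s))
((w(2)*2)*1)*((((29 - 7)*(29 + 0) - 63) - 29) - 47) = ((sqrt(3 + 2)*2)*1)*((((29 - 7)*(29 + 0) - 63) - 29) - 47) = ((sqrt(5)*2)*1)*(((22*29 - 63) - 29) - 47) = ((2*sqrt(5))*1)*(((638 - 63) - 29) - 47) = (2*sqrt(5))*((575 - 29) - 47) = (2*sqrt(5))*(546 - 47) = (2*sqrt(5))*499 = 998*sqrt(5)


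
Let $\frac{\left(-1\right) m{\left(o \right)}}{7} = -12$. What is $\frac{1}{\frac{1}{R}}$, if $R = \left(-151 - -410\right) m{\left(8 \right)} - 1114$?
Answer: $20642$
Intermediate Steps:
$m{\left(o \right)} = 84$ ($m{\left(o \right)} = \left(-7\right) \left(-12\right) = 84$)
$R = 20642$ ($R = \left(-151 - -410\right) 84 - 1114 = \left(-151 + 410\right) 84 - 1114 = 259 \cdot 84 - 1114 = 21756 - 1114 = 20642$)
$\frac{1}{\frac{1}{R}} = \frac{1}{\frac{1}{20642}} = 20642$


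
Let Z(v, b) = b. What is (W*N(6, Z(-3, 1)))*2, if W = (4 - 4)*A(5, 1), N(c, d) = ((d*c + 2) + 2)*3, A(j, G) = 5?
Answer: 0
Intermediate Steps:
N(c, d) = 12 + 3*c*d (N(c, d) = ((c*d + 2) + 2)*3 = ((2 + c*d) + 2)*3 = (4 + c*d)*3 = 12 + 3*c*d)
W = 0 (W = (4 - 4)*5 = 0*5 = 0)
(W*N(6, Z(-3, 1)))*2 = (0*(12 + 3*6*1))*2 = (0*(12 + 18))*2 = (0*30)*2 = 0*2 = 0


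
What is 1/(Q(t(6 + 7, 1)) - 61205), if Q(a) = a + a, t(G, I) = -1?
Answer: -1/61207 ≈ -1.6338e-5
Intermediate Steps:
Q(a) = 2*a
1/(Q(t(6 + 7, 1)) - 61205) = 1/(2*(-1) - 61205) = 1/(-2 - 61205) = 1/(-61207) = -1/61207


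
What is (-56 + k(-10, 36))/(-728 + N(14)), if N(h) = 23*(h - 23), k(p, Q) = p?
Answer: 6/85 ≈ 0.070588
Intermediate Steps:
N(h) = -529 + 23*h (N(h) = 23*(-23 + h) = -529 + 23*h)
(-56 + k(-10, 36))/(-728 + N(14)) = (-56 - 10)/(-728 + (-529 + 23*14)) = -66/(-728 + (-529 + 322)) = -66/(-728 - 207) = -66/(-935) = -66*(-1/935) = 6/85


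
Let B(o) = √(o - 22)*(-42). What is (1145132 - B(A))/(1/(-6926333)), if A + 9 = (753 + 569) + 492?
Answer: -7931565560956 - 290905986*√1783 ≈ -7.9439e+12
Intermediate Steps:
A = 1805 (A = -9 + ((753 + 569) + 492) = -9 + (1322 + 492) = -9 + 1814 = 1805)
B(o) = -42*√(-22 + o) (B(o) = √(-22 + o)*(-42) = -42*√(-22 + o))
(1145132 - B(A))/(1/(-6926333)) = (1145132 - (-42)*√(-22 + 1805))/(1/(-6926333)) = (1145132 - (-42)*√1783)/(-1/6926333) = (1145132 + 42*√1783)*(-6926333) = -7931565560956 - 290905986*√1783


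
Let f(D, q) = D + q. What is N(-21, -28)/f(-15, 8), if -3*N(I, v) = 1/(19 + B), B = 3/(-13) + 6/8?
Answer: 52/21315 ≈ 0.0024396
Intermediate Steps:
B = 27/52 (B = 3*(-1/13) + 6*(⅛) = -3/13 + ¾ = 27/52 ≈ 0.51923)
N(I, v) = -52/3045 (N(I, v) = -1/(3*(19 + 27/52)) = -1/(3*1015/52) = -⅓*52/1015 = -52/3045)
N(-21, -28)/f(-15, 8) = -52/(3045*(-15 + 8)) = -52/3045/(-7) = -52/3045*(-⅐) = 52/21315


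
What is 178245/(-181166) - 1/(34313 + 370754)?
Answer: -72201348581/73384368122 ≈ -0.98388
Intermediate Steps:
178245/(-181166) - 1/(34313 + 370754) = 178245*(-1/181166) - 1/405067 = -178245/181166 - 1*1/405067 = -178245/181166 - 1/405067 = -72201348581/73384368122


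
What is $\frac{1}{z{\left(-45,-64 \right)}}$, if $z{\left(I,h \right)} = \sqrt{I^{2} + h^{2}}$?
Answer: $\frac{\sqrt{6121}}{6121} \approx 0.012782$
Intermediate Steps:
$\frac{1}{z{\left(-45,-64 \right)}} = \frac{1}{\sqrt{\left(-45\right)^{2} + \left(-64\right)^{2}}} = \frac{1}{\sqrt{2025 + 4096}} = \frac{1}{\sqrt{6121}} = \frac{\sqrt{6121}}{6121}$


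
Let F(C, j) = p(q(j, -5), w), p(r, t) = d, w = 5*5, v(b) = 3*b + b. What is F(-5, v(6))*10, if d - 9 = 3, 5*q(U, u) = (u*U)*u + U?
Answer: 120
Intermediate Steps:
q(U, u) = U/5 + U*u²/5 (q(U, u) = ((u*U)*u + U)/5 = ((U*u)*u + U)/5 = (U*u² + U)/5 = (U + U*u²)/5 = U/5 + U*u²/5)
v(b) = 4*b
w = 25
d = 12 (d = 9 + 3 = 12)
p(r, t) = 12
F(C, j) = 12
F(-5, v(6))*10 = 12*10 = 120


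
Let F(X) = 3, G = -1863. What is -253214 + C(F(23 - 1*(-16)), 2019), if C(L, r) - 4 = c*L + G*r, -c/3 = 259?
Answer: -4016938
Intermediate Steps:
c = -777 (c = -3*259 = -777)
C(L, r) = 4 - 1863*r - 777*L (C(L, r) = 4 + (-777*L - 1863*r) = 4 + (-1863*r - 777*L) = 4 - 1863*r - 777*L)
-253214 + C(F(23 - 1*(-16)), 2019) = -253214 + (4 - 1863*2019 - 777*3) = -253214 + (4 - 3761397 - 2331) = -253214 - 3763724 = -4016938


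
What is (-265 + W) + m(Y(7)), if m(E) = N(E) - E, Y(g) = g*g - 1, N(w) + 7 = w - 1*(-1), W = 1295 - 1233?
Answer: -209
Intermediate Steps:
W = 62
N(w) = -6 + w (N(w) = -7 + (w - 1*(-1)) = -7 + (w + 1) = -7 + (1 + w) = -6 + w)
Y(g) = -1 + g² (Y(g) = g² - 1 = -1 + g²)
m(E) = -6 (m(E) = (-6 + E) - E = -6)
(-265 + W) + m(Y(7)) = (-265 + 62) - 6 = -203 - 6 = -209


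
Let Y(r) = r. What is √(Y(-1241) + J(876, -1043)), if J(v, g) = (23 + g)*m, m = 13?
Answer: I*√14501 ≈ 120.42*I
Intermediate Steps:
J(v, g) = 299 + 13*g (J(v, g) = (23 + g)*13 = 299 + 13*g)
√(Y(-1241) + J(876, -1043)) = √(-1241 + (299 + 13*(-1043))) = √(-1241 + (299 - 13559)) = √(-1241 - 13260) = √(-14501) = I*√14501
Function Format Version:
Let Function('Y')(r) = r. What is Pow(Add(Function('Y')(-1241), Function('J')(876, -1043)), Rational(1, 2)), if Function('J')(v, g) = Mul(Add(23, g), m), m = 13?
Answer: Mul(I, Pow(14501, Rational(1, 2))) ≈ Mul(120.42, I)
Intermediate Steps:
Function('J')(v, g) = Add(299, Mul(13, g)) (Function('J')(v, g) = Mul(Add(23, g), 13) = Add(299, Mul(13, g)))
Pow(Add(Function('Y')(-1241), Function('J')(876, -1043)), Rational(1, 2)) = Pow(Add(-1241, Add(299, Mul(13, -1043))), Rational(1, 2)) = Pow(Add(-1241, Add(299, -13559)), Rational(1, 2)) = Pow(Add(-1241, -13260), Rational(1, 2)) = Pow(-14501, Rational(1, 2)) = Mul(I, Pow(14501, Rational(1, 2)))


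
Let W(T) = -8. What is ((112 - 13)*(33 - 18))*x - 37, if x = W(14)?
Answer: -11917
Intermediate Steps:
x = -8
((112 - 13)*(33 - 18))*x - 37 = ((112 - 13)*(33 - 18))*(-8) - 37 = (99*15)*(-8) - 37 = 1485*(-8) - 37 = -11880 - 37 = -11917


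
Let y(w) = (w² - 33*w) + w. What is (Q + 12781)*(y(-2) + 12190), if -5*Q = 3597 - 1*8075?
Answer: 838238814/5 ≈ 1.6765e+8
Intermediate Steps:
Q = 4478/5 (Q = -(3597 - 1*8075)/5 = -(3597 - 8075)/5 = -⅕*(-4478) = 4478/5 ≈ 895.60)
y(w) = w² - 32*w
(Q + 12781)*(y(-2) + 12190) = (4478/5 + 12781)*(-2*(-32 - 2) + 12190) = 68383*(-2*(-34) + 12190)/5 = 68383*(68 + 12190)/5 = (68383/5)*12258 = 838238814/5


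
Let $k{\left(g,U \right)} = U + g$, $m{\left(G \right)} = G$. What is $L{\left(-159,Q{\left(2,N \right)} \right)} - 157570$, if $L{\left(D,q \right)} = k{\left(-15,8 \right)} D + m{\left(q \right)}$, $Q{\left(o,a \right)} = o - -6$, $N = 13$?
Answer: $-156449$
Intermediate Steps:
$Q{\left(o,a \right)} = 6 + o$ ($Q{\left(o,a \right)} = o + 6 = 6 + o$)
$L{\left(D,q \right)} = q - 7 D$ ($L{\left(D,q \right)} = \left(8 - 15\right) D + q = - 7 D + q = q - 7 D$)
$L{\left(-159,Q{\left(2,N \right)} \right)} - 157570 = \left(\left(6 + 2\right) - -1113\right) - 157570 = \left(8 + 1113\right) - 157570 = 1121 - 157570 = -156449$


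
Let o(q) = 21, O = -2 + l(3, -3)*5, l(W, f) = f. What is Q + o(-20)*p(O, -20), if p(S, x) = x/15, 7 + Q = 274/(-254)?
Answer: -4582/127 ≈ -36.079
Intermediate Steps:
Q = -1026/127 (Q = -7 + 274/(-254) = -7 + 274*(-1/254) = -7 - 137/127 = -1026/127 ≈ -8.0787)
O = -17 (O = -2 - 3*5 = -2 - 15 = -17)
p(S, x) = x/15 (p(S, x) = x*(1/15) = x/15)
Q + o(-20)*p(O, -20) = -1026/127 + 21*((1/15)*(-20)) = -1026/127 + 21*(-4/3) = -1026/127 - 28 = -4582/127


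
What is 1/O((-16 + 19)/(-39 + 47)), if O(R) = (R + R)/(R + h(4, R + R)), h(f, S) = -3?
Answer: -7/2 ≈ -3.5000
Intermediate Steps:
O(R) = 2*R/(-3 + R) (O(R) = (R + R)/(R - 3) = (2*R)/(-3 + R) = 2*R/(-3 + R))
1/O((-16 + 19)/(-39 + 47)) = 1/(2*((-16 + 19)/(-39 + 47))/(-3 + (-16 + 19)/(-39 + 47))) = 1/(2*(3/8)/(-3 + 3/8)) = 1/(2*(3/8)/(-21/8)) = 1/(2*(3/8)*(-8/21)) = 1/(-2/7) = -7/2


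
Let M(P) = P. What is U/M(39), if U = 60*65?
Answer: 100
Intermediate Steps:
U = 3900
U/M(39) = 3900/39 = 3900*(1/39) = 100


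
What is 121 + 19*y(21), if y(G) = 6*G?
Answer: 2515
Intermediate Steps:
121 + 19*y(21) = 121 + 19*(6*21) = 121 + 19*126 = 121 + 2394 = 2515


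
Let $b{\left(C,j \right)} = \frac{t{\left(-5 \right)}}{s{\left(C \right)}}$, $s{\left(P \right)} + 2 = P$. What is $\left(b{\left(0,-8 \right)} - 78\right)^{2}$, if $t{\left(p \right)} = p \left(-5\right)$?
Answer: $\frac{32761}{4} \approx 8190.3$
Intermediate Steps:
$s{\left(P \right)} = -2 + P$
$t{\left(p \right)} = - 5 p$
$b{\left(C,j \right)} = \frac{25}{-2 + C}$ ($b{\left(C,j \right)} = \frac{\left(-5\right) \left(-5\right)}{-2 + C} = \frac{25}{-2 + C}$)
$\left(b{\left(0,-8 \right)} - 78\right)^{2} = \left(\frac{25}{-2 + 0} - 78\right)^{2} = \left(\frac{25}{-2} - 78\right)^{2} = \left(25 \left(- \frac{1}{2}\right) - 78\right)^{2} = \left(- \frac{25}{2} - 78\right)^{2} = \left(- \frac{181}{2}\right)^{2} = \frac{32761}{4}$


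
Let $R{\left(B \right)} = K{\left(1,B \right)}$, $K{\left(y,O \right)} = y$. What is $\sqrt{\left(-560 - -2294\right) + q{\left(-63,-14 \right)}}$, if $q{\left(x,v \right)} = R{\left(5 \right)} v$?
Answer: $2 \sqrt{430} \approx 41.473$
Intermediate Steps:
$R{\left(B \right)} = 1$
$q{\left(x,v \right)} = v$ ($q{\left(x,v \right)} = 1 v = v$)
$\sqrt{\left(-560 - -2294\right) + q{\left(-63,-14 \right)}} = \sqrt{\left(-560 - -2294\right) - 14} = \sqrt{\left(-560 + 2294\right) - 14} = \sqrt{1734 - 14} = \sqrt{1720} = 2 \sqrt{430}$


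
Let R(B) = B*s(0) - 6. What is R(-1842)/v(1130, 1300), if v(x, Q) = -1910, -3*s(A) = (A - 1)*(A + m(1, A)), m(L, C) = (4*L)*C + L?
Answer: 62/191 ≈ 0.32461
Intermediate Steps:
m(L, C) = L + 4*C*L (m(L, C) = 4*C*L + L = L + 4*C*L)
s(A) = -(1 + 5*A)*(-1 + A)/3 (s(A) = -(A - 1)*(A + 1*(1 + 4*A))/3 = -(-1 + A)*(A + (1 + 4*A))/3 = -(-1 + A)*(1 + 5*A)/3 = -(1 + 5*A)*(-1 + A)/3)
R(B) = -6 + B/3 (R(B) = B*(⅓ - 5/3*0² + (4/3)*0) - 6 = B*(⅓ - 5/3*0 + 0) - 6 = B*(⅓ + 0 + 0) - 6 = B*(⅓) - 6 = B/3 - 6 = -6 + B/3)
R(-1842)/v(1130, 1300) = (-6 + (⅓)*(-1842))/(-1910) = (-6 - 614)*(-1/1910) = -620*(-1/1910) = 62/191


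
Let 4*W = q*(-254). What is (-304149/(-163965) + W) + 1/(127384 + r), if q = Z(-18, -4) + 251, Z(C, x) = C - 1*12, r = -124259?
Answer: -958624427513/68318750 ≈ -14032.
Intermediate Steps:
Z(C, x) = -12 + C (Z(C, x) = C - 12 = -12 + C)
q = 221 (q = (-12 - 18) + 251 = -30 + 251 = 221)
W = -28067/2 (W = (221*(-254))/4 = (1/4)*(-56134) = -28067/2 ≈ -14034.)
(-304149/(-163965) + W) + 1/(127384 + r) = (-304149/(-163965) - 28067/2) + 1/(127384 - 124259) = (-304149*(-1/163965) - 28067/2) + 1/3125 = (101383/54655 - 28067/2) + 1/3125 = -1533799119/109310 + 1/3125 = -958624427513/68318750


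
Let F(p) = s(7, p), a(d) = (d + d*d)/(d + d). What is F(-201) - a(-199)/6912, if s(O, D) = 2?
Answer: 1547/768 ≈ 2.0143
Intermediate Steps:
a(d) = (d + d**2)/(2*d) (a(d) = (d + d**2)/((2*d)) = (d + d**2)*(1/(2*d)) = (d + d**2)/(2*d))
F(p) = 2
F(-201) - a(-199)/6912 = 2 - (1/2 + (1/2)*(-199))/6912 = 2 - (1/2 - 199/2)/6912 = 2 - (-99)/6912 = 2 - 1*(-11/768) = 2 + 11/768 = 1547/768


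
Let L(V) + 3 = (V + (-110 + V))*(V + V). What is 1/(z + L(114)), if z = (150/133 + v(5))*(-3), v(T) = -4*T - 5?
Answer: 133/3587358 ≈ 3.7075e-5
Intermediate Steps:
L(V) = -3 + 2*V*(-110 + 2*V) (L(V) = -3 + (V + (-110 + V))*(V + V) = -3 + (-110 + 2*V)*(2*V) = -3 + 2*V*(-110 + 2*V))
v(T) = -5 - 4*T
z = 9525/133 (z = (150/133 + (-5 - 4*5))*(-3) = (150*(1/133) + (-5 - 20))*(-3) = (150/133 - 25)*(-3) = -3175/133*(-3) = 9525/133 ≈ 71.617)
1/(z + L(114)) = 1/(9525/133 + (-3 - 220*114 + 4*114²)) = 1/(9525/133 + (-3 - 25080 + 4*12996)) = 1/(9525/133 + (-3 - 25080 + 51984)) = 1/(9525/133 + 26901) = 1/(3587358/133) = 133/3587358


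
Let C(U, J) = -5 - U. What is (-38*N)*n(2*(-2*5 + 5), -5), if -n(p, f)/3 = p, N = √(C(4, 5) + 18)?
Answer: -3420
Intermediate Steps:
N = 3 (N = √((-5 - 1*4) + 18) = √((-5 - 4) + 18) = √(-9 + 18) = √9 = 3)
n(p, f) = -3*p
(-38*N)*n(2*(-2*5 + 5), -5) = (-38*3)*(-6*(-2*5 + 5)) = -(-342)*2*(-10 + 5) = -(-342)*2*(-5) = -(-342)*(-10) = -114*30 = -3420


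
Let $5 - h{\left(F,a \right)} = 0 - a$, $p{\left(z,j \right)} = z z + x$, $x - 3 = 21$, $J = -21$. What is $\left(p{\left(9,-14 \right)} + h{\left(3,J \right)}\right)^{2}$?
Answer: $7921$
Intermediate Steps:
$x = 24$ ($x = 3 + 21 = 24$)
$p{\left(z,j \right)} = 24 + z^{2}$ ($p{\left(z,j \right)} = z z + 24 = z^{2} + 24 = 24 + z^{2}$)
$h{\left(F,a \right)} = 5 + a$ ($h{\left(F,a \right)} = 5 - \left(0 - a\right) = 5 - - a = 5 + a$)
$\left(p{\left(9,-14 \right)} + h{\left(3,J \right)}\right)^{2} = \left(\left(24 + 9^{2}\right) + \left(5 - 21\right)\right)^{2} = \left(\left(24 + 81\right) - 16\right)^{2} = \left(105 - 16\right)^{2} = 89^{2} = 7921$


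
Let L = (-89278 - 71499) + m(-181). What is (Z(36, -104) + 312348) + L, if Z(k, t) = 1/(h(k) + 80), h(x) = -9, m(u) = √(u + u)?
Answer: 10761542/71 + I*√362 ≈ 1.5157e+5 + 19.026*I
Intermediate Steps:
m(u) = √2*√u (m(u) = √(2*u) = √2*√u)
Z(k, t) = 1/71 (Z(k, t) = 1/(-9 + 80) = 1/71)
L = -160777 + I*√362 (L = (-89278 - 71499) + √2*√(-181) = -160777 + √2*(I*√181) = -160777 + I*√362 ≈ -1.6078e+5 + 19.026*I)
(Z(36, -104) + 312348) + L = (1/71 + 312348) + (-160777 + I*√362) = 22176709/71 + (-160777 + I*√362) = 10761542/71 + I*√362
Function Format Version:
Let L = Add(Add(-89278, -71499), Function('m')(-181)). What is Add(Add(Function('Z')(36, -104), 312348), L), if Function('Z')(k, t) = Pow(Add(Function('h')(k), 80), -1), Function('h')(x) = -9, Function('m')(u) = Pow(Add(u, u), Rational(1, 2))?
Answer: Add(Rational(10761542, 71), Mul(I, Pow(362, Rational(1, 2)))) ≈ Add(1.5157e+5, Mul(19.026, I))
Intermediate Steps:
Function('m')(u) = Mul(Pow(2, Rational(1, 2)), Pow(u, Rational(1, 2))) (Function('m')(u) = Pow(Mul(2, u), Rational(1, 2)) = Mul(Pow(2, Rational(1, 2)), Pow(u, Rational(1, 2))))
Function('Z')(k, t) = Rational(1, 71) (Function('Z')(k, t) = Pow(Add(-9, 80), -1) = Pow(71, -1) = Rational(1, 71))
L = Add(-160777, Mul(I, Pow(362, Rational(1, 2)))) (L = Add(Add(-89278, -71499), Mul(Pow(2, Rational(1, 2)), Pow(-181, Rational(1, 2)))) = Add(-160777, Mul(Pow(2, Rational(1, 2)), Mul(I, Pow(181, Rational(1, 2))))) = Add(-160777, Mul(I, Pow(362, Rational(1, 2)))) ≈ Add(-1.6078e+5, Mul(19.026, I)))
Add(Add(Function('Z')(36, -104), 312348), L) = Add(Add(Rational(1, 71), 312348), Add(-160777, Mul(I, Pow(362, Rational(1, 2))))) = Add(Rational(22176709, 71), Add(-160777, Mul(I, Pow(362, Rational(1, 2))))) = Add(Rational(10761542, 71), Mul(I, Pow(362, Rational(1, 2))))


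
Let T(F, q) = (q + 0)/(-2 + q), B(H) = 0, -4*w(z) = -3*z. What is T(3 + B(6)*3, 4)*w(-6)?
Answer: -9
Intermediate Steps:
w(z) = 3*z/4 (w(z) = -(-3)*z/4 = 3*z/4)
T(F, q) = q/(-2 + q)
T(3 + B(6)*3, 4)*w(-6) = (4/(-2 + 4))*((¾)*(-6)) = (4/2)*(-9/2) = (4*(½))*(-9/2) = 2*(-9/2) = -9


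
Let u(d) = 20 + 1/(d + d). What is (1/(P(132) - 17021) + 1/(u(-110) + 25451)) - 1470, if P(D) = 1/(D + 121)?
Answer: -35472470132725127/24130931743128 ≈ -1470.0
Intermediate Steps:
u(d) = 20 + 1/(2*d)
P(D) = 1/(121 + D)
(1/(P(132) - 17021) + 1/(u(-110) + 25451)) - 1470 = (1/(1/(121 + 132) - 17021) + 1/((20 + (½)/(-110)) + 25451)) - 1470 = (1/(1/253 - 17021) + 1/((20 + (½)*(-1/110)) + 25451)) - 1470 = (1/(1/253 - 17021) + 1/((20 - 1/220) + 25451)) - 1470 = (1/(-4306312/253) + 1/(4399/220 + 25451)) - 1470 = (-253/4306312 + 1/(5603619/220)) - 1470 = (-253/4306312 + 220/5603619) - 1470 = -470326967/24130931743128 - 1470 = -35472470132725127/24130931743128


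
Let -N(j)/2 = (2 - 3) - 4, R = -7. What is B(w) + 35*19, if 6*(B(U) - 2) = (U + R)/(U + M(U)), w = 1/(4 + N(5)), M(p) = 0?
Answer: 3905/6 ≈ 650.83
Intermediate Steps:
N(j) = 10 (N(j) = -2*((2 - 3) - 4) = -2*(-1 - 4) = -2*(-5) = 10)
w = 1/14 (w = 1/(4 + 10) = 1/14 ≈ 0.071429)
B(U) = 2 + (-7 + U)/(6*U) (B(U) = 2 + ((U - 7)/(U + 0))/6 = 2 + ((-7 + U)/U)/6 = 2 + (-7 + U)/(6*U))
B(w) + 35*19 = (-7 + 13*(1/14))/(6*(1/14)) + 35*19 = (⅙)*14*(-7 + 13/14) + 665 = (⅙)*14*(-85/14) + 665 = -85/6 + 665 = 3905/6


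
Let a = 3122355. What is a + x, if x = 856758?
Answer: 3979113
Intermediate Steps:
a + x = 3122355 + 856758 = 3979113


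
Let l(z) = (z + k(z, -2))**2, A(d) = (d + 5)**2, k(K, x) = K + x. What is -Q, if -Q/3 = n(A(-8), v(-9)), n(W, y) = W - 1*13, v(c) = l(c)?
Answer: -12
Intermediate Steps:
A(d) = (5 + d)**2
l(z) = (-2 + 2*z)**2 (l(z) = (z + (z - 2))**2 = (z + (-2 + z))**2 = (-2 + 2*z)**2)
v(c) = 4*(-1 + c)**2
n(W, y) = -13 + W (n(W, y) = W - 13 = -13 + W)
Q = 12 (Q = -3*(-13 + (5 - 8)**2) = -3*(-13 + (-3)**2) = -3*(-13 + 9) = -3*(-4) = 12)
-Q = -1*12 = -12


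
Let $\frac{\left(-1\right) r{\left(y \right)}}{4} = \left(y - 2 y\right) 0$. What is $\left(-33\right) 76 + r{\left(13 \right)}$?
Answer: $-2508$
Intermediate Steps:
$r{\left(y \right)} = 0$ ($r{\left(y \right)} = - 4 \left(y - 2 y\right) 0 = - 4 - y 0 = \left(-4\right) 0 = 0$)
$\left(-33\right) 76 + r{\left(13 \right)} = \left(-33\right) 76 + 0 = -2508 + 0 = -2508$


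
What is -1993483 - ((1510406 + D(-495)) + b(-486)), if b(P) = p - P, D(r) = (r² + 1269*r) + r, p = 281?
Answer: -3121031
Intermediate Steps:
D(r) = r² + 1270*r
b(P) = 281 - P
-1993483 - ((1510406 + D(-495)) + b(-486)) = -1993483 - ((1510406 - 495*(1270 - 495)) + (281 - 1*(-486))) = -1993483 - ((1510406 - 495*775) + (281 + 486)) = -1993483 - ((1510406 - 383625) + 767) = -1993483 - (1126781 + 767) = -1993483 - 1*1127548 = -1993483 - 1127548 = -3121031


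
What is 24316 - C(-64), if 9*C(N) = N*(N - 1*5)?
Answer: 71476/3 ≈ 23825.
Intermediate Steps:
C(N) = N*(-5 + N)/9 (C(N) = (N*(N - 1*5))/9 = (N*(N - 5))/9 = (N*(-5 + N))/9 = N*(-5 + N)/9)
24316 - C(-64) = 24316 - (-64)*(-5 - 64)/9 = 24316 - (-64)*(-69)/9 = 24316 - 1*1472/3 = 24316 - 1472/3 = 71476/3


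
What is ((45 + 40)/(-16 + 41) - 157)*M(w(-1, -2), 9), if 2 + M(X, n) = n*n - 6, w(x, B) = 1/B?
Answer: -56064/5 ≈ -11213.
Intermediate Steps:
w(x, B) = 1/B
M(X, n) = -8 + n² (M(X, n) = -2 + (n*n - 6) = -2 + (n² - 6) = -2 + (-6 + n²) = -8 + n²)
((45 + 40)/(-16 + 41) - 157)*M(w(-1, -2), 9) = ((45 + 40)/(-16 + 41) - 157)*(-8 + 9²) = (85/25 - 157)*(-8 + 81) = (85*(1/25) - 157)*73 = (17/5 - 157)*73 = -768/5*73 = -56064/5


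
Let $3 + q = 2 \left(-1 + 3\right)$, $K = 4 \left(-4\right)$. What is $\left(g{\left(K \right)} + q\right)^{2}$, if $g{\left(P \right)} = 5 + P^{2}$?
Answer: $68644$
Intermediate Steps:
$K = -16$
$q = 1$ ($q = -3 + 2 \left(-1 + 3\right) = -3 + 2 \cdot 2 = -3 + 4 = 1$)
$\left(g{\left(K \right)} + q\right)^{2} = \left(\left(5 + \left(-16\right)^{2}\right) + 1\right)^{2} = \left(\left(5 + 256\right) + 1\right)^{2} = \left(261 + 1\right)^{2} = 262^{2} = 68644$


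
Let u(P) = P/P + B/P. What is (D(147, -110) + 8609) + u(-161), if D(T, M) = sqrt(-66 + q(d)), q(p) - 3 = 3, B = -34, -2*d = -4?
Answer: 1386244/161 + 2*I*sqrt(15) ≈ 8610.2 + 7.746*I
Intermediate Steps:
d = 2 (d = -1/2*(-4) = 2)
q(p) = 6 (q(p) = 3 + 3 = 6)
u(P) = 1 - 34/P (u(P) = P/P - 34/P = 1 - 34/P)
D(T, M) = 2*I*sqrt(15) (D(T, M) = sqrt(-66 + 6) = sqrt(-60) = 2*I*sqrt(15))
(D(147, -110) + 8609) + u(-161) = (2*I*sqrt(15) + 8609) + (-34 - 161)/(-161) = (8609 + 2*I*sqrt(15)) - 1/161*(-195) = (8609 + 2*I*sqrt(15)) + 195/161 = 1386244/161 + 2*I*sqrt(15)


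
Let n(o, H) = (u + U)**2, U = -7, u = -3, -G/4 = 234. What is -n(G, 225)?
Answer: -100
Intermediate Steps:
G = -936 (G = -4*234 = -936)
n(o, H) = 100 (n(o, H) = (-3 - 7)**2 = (-10)**2 = 100)
-n(G, 225) = -1*100 = -100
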